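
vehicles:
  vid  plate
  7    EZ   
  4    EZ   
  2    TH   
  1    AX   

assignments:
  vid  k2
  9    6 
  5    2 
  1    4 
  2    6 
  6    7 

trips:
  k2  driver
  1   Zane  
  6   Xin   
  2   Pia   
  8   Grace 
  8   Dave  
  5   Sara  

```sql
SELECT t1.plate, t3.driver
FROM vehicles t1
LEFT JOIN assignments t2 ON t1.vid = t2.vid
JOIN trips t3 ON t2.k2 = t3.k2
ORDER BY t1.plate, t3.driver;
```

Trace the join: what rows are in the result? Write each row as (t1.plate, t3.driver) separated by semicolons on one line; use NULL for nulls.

Joins associate left-to-right: vehicles LEFT JOIN assignments on vid gives 4 intermediate row(s).
Then INNER JOIN `trips t3` on k2: keep only rows whose t2.k2 appears in t3.

(TH, Xin)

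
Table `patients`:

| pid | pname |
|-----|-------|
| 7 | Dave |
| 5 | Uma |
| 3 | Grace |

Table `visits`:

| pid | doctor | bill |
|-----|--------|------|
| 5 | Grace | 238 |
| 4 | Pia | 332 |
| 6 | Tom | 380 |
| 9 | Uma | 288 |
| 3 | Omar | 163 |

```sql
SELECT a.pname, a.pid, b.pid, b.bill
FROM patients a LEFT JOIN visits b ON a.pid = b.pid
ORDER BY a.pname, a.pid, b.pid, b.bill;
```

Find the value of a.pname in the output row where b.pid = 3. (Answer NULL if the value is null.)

LEFT JOIN keeps every row from `patients`; unmatched rows get NULL for `visits`'s columns.
Matching on a.pid = b.pid.
- a row (pid=7): no match → kept, b columns NULL.
- a row (pid=5): matches 1 b row(s) → 1 output row(s).
- a row (pid=3): matches 1 b row(s) → 1 output row(s).

Grace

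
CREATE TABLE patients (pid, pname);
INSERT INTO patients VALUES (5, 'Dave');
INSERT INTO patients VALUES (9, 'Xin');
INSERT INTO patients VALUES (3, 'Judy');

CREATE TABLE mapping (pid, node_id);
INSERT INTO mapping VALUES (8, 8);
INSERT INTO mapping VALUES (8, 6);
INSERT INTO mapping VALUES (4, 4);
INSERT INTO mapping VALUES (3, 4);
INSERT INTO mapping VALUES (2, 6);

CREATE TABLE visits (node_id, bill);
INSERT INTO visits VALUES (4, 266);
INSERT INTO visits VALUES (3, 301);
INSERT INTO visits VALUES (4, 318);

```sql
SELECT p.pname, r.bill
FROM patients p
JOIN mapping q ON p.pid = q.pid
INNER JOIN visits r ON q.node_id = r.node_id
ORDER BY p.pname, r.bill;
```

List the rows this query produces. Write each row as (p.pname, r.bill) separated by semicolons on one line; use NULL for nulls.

(Judy, 266); (Judy, 318)

Evaluate left to right. First `patients p INNER JOIN mapping q` on pid: 1 row(s).
Then INNER JOIN `visits r` on node_id: keep only rows whose q.node_id appears in r.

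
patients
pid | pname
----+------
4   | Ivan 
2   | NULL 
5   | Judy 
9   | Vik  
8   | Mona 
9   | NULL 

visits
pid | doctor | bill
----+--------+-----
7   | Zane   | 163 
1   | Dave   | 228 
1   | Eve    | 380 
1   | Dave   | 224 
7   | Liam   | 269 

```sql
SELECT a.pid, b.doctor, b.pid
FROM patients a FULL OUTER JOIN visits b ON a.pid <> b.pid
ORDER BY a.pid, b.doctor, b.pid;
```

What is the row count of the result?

FULL OUTER JOIN keeps every row from both sides; unmatched rows get NULL for the other side's columns.
Matching on a.pid <> b.pid.
Matched pairs: 30; unmatched a rows kept: 0; unmatched b rows kept: 0.
Total: 30 rows.

30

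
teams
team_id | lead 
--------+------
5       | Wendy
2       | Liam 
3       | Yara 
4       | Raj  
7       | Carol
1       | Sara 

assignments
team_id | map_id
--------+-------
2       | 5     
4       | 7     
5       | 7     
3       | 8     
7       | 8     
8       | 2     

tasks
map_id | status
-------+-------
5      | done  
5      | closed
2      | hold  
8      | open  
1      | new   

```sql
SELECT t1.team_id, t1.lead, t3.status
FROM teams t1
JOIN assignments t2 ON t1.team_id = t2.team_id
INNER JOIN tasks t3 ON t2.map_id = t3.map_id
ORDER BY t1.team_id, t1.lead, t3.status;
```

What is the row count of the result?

4

Evaluate left to right. First `teams t1 INNER JOIN assignments t2` on team_id: 5 row(s).
Then INNER JOIN `tasks t3` on map_id: keep only rows whose t2.map_id appears in t3.
Result: 4 row(s).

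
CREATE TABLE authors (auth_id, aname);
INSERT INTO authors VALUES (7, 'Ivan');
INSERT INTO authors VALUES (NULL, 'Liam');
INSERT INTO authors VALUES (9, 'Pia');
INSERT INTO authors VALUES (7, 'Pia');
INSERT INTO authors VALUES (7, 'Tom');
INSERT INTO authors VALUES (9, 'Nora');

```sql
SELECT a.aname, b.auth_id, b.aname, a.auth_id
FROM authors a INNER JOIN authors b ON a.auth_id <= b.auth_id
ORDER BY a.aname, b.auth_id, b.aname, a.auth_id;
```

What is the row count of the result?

INNER JOIN keeps only pairs where the ON condition holds.
Matching on a.auth_id <= b.auth_id. A NULL in a compared column never satisfies the condition.
Matched pairs: 19.
Total: 19 rows.

19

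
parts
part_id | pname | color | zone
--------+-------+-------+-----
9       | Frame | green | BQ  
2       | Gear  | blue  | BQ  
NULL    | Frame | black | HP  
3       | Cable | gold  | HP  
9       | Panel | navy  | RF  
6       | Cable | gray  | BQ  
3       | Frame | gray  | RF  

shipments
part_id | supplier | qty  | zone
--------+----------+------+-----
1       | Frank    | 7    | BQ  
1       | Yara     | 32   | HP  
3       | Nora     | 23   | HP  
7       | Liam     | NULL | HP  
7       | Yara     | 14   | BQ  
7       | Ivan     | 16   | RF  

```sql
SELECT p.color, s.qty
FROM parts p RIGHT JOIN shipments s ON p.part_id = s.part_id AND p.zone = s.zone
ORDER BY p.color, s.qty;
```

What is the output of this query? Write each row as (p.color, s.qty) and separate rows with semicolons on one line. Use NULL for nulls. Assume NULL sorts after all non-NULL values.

(gold, 23); (NULL, 7); (NULL, 14); (NULL, 16); (NULL, 32); (NULL, NULL)

RIGHT JOIN keeps every row from `shipments`; unmatched rows get NULL for `parts`'s columns.
Matching on p.part_id = s.part_id AND p.zone = s.zone. A NULL in a compared column never satisfies the condition.
- p[0] part_id=9, zone=BQ → no match.
- p[1] part_id=2, zone=BQ → no match.
- p[2] part_id=NULL, zone=HP → no match.
- p[3] part_id=3, zone=HP → 1 match(es) in s → 1 row(s).
- p[4] part_id=9, zone=RF → no match.
- p[5] part_id=6, zone=BQ → no match.
- p[6] part_id=3, zone=RF → no match.
- 5 row(s) from s found no p partner → padded with NULL.
After projecting and ordering:
p.color | s.qty
gold | 23
NULL | 7
NULL | 14
NULL | 16
NULL | 32
NULL | NULL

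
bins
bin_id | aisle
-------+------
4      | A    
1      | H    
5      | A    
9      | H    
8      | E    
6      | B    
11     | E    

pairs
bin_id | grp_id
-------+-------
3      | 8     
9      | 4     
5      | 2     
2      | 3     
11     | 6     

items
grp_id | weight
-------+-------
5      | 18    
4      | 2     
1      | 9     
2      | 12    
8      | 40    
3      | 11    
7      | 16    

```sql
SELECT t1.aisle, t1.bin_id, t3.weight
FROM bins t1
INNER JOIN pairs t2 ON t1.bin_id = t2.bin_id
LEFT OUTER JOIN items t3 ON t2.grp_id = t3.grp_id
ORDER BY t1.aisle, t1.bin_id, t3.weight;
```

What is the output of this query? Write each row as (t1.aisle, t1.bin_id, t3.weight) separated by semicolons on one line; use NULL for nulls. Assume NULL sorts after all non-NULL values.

Step 1 — t1 INNER JOIN t2 on bin_id → 3 row(s).
Then LEFT JOIN `items t3` on grp_id: each of those 3 rows is kept; rows whose t2.grp_id has no match in t3 get NULL for t3's columns.

(A, 5, 12); (E, 11, NULL); (H, 9, 2)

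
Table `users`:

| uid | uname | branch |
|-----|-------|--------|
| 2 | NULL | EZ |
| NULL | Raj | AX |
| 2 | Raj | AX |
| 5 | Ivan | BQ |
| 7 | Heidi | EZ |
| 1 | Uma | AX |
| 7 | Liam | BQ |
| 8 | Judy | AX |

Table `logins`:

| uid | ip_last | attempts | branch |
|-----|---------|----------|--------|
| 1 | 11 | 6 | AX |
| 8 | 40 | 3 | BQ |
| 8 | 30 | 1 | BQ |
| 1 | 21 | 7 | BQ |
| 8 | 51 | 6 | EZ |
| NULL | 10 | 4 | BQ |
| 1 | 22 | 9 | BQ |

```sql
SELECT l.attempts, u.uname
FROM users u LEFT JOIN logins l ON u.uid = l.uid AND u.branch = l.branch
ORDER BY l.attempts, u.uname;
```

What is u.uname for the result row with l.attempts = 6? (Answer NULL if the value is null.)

Uma

LEFT JOIN keeps every row from `users`; unmatched rows get NULL for `logins`'s columns.
Matching on u.uid = l.uid AND u.branch = l.branch. A NULL in a compared column never satisfies the condition.
Matched pairs: 1; unmatched u rows kept: 7.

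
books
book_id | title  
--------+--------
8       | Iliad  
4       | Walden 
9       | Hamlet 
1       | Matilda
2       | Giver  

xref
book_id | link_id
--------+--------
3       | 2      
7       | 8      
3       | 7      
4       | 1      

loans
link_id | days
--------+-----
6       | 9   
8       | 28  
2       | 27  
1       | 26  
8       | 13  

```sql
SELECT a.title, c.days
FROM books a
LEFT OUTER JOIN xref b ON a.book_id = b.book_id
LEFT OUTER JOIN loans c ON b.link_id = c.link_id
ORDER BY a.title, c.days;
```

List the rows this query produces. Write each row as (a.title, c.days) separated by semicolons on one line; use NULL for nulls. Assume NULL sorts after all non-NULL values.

(Giver, NULL); (Hamlet, NULL); (Iliad, NULL); (Matilda, NULL); (Walden, 26)

Joins associate left-to-right: books LEFT JOIN xref on book_id gives 5 intermediate row(s).
Then LEFT JOIN `loans c` on link_id: each of those 5 rows is kept; rows whose b.link_id has no match in c get NULL for c's columns.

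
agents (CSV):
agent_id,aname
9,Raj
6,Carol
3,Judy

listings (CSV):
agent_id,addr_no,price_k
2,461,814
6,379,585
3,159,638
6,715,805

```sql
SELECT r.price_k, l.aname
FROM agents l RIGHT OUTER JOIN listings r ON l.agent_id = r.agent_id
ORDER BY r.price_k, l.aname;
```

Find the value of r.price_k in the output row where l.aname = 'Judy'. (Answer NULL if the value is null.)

638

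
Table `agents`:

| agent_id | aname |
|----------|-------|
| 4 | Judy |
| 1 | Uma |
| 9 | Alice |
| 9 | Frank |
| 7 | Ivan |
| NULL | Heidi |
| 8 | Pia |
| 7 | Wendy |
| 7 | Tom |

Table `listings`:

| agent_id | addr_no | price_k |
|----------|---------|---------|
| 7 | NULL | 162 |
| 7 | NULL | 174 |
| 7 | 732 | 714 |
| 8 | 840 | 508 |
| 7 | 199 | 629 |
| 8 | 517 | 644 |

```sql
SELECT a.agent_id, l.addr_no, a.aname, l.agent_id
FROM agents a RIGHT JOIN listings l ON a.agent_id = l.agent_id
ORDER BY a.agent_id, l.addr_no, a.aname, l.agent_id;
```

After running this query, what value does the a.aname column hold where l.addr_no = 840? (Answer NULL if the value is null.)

Pia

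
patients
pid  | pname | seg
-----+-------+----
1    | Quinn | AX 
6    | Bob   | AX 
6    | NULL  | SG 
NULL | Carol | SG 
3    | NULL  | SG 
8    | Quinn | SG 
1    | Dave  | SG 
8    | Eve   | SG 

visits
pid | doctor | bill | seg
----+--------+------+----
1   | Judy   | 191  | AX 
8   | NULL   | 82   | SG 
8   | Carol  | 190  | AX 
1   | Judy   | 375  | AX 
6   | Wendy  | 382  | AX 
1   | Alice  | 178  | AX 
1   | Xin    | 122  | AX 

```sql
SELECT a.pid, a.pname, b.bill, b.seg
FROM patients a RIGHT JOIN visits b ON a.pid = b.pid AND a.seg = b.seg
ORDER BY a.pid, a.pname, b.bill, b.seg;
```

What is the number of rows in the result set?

8

RIGHT JOIN keeps every row from `visits`; unmatched rows get NULL for `patients`'s columns.
Matching on a.pid = b.pid AND a.seg = b.seg. A NULL in a compared column never satisfies the condition.
- pid=1, seg=AX: 4 matching b row(s), so 4 row(s) emitted.
- pid=6, seg=AX: 1 matching b row(s), so 1 row(s) emitted.
- pid=6, seg=SG: no matching b row.
- pid=NULL, seg=SG: no matching b row.
- pid=3, seg=SG: no matching b row.
- pid=8, seg=SG: 1 matching b row(s), so 1 row(s) emitted.
- pid=1, seg=SG: no matching b row.
- pid=8, seg=SG: 1 matching b row(s), so 1 row(s) emitted.
- plus 1 unmatched b row(s), each kept with NULL a columns.
Total: 7 matched + 1 padded = 8 rows.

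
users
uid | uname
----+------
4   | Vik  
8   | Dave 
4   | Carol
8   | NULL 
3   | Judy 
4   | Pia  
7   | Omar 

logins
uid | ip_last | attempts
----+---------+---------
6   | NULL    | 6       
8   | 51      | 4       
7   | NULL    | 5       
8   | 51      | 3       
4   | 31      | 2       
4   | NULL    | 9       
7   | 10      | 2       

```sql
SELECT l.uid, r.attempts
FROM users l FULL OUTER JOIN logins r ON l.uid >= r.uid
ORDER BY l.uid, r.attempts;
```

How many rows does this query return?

FULL OUTER JOIN keeps every row from both sides; unmatched rows get NULL for the other side's columns.
Matching on l.uid >= r.uid.
- l row (uid=4): matches 2 r row(s) → 2 output row(s).
- l row (uid=8): matches 7 r row(s) → 7 output row(s).
- l row (uid=4): matches 2 r row(s) → 2 output row(s).
- l row (uid=8): matches 7 r row(s) → 7 output row(s).
- l row (uid=3): no match → kept, r columns NULL.
- l row (uid=4): matches 2 r row(s) → 2 output row(s).
- l row (uid=7): matches 5 r row(s) → 5 output row(s).
Total: 25 matched + 1 padded = 26 rows.

26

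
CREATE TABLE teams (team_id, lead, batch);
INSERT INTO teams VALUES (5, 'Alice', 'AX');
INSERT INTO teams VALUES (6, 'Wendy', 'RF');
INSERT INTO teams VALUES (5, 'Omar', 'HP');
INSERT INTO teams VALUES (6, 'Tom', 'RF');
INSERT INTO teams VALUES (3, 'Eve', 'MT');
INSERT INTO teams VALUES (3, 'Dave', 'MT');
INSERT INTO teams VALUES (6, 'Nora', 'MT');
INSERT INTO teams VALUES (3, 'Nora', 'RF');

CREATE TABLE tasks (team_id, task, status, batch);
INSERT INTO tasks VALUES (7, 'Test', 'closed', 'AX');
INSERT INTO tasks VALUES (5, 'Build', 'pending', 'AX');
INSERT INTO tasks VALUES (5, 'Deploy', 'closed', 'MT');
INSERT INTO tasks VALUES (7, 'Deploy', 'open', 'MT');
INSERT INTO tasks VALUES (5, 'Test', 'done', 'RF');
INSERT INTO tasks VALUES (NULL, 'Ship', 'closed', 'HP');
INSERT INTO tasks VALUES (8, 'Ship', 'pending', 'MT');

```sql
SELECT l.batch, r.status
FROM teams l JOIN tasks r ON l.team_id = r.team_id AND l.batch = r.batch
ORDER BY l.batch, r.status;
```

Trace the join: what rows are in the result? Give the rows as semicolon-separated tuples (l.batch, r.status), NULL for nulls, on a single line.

(AX, pending)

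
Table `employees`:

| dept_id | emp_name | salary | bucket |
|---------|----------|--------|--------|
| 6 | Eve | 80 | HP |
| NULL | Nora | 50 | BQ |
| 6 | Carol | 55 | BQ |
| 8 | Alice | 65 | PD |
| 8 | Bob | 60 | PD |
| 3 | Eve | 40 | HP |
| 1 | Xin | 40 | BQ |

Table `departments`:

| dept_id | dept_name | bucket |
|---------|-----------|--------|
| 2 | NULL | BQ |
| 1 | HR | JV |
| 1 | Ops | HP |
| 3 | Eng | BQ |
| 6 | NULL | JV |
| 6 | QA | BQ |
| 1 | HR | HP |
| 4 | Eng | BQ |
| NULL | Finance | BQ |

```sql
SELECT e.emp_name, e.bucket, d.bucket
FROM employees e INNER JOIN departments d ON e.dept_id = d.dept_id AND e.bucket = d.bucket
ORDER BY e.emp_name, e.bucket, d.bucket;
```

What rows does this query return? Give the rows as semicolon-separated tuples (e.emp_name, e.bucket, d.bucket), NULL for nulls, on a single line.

INNER JOIN keeps only pairs where the ON condition holds.
Matching on e.dept_id = d.dept_id AND e.bucket = d.bucket. A NULL in a compared column never satisfies the condition.
Matched pairs: 1.

(Carol, BQ, BQ)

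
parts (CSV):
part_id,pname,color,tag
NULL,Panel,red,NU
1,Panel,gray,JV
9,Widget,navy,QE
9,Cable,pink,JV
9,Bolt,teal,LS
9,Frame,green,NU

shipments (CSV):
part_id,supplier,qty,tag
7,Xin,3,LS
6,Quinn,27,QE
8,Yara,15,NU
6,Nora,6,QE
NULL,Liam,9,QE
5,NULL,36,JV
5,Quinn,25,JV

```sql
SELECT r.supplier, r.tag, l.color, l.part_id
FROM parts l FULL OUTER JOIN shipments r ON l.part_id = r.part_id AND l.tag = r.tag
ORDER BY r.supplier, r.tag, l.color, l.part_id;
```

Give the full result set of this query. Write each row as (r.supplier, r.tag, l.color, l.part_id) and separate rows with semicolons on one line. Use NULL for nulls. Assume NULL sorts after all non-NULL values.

(Liam, QE, NULL, NULL); (Nora, QE, NULL, NULL); (Quinn, JV, NULL, NULL); (Quinn, QE, NULL, NULL); (Xin, LS, NULL, NULL); (Yara, NU, NULL, NULL); (NULL, JV, NULL, NULL); (NULL, NULL, gray, 1); (NULL, NULL, green, 9); (NULL, NULL, navy, 9); (NULL, NULL, pink, 9); (NULL, NULL, red, NULL); (NULL, NULL, teal, 9)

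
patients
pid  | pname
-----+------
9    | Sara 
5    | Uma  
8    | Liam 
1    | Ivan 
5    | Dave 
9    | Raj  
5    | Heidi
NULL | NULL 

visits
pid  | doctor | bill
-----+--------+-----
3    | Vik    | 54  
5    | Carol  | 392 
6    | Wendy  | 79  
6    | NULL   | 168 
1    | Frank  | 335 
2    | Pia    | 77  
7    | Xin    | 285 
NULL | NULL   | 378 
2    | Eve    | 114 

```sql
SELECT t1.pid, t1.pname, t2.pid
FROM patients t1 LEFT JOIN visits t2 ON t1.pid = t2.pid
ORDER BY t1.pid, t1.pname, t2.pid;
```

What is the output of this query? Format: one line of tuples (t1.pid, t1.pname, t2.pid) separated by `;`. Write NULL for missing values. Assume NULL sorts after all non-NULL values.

(1, Ivan, 1); (5, Dave, 5); (5, Heidi, 5); (5, Uma, 5); (8, Liam, NULL); (9, Raj, NULL); (9, Sara, NULL); (NULL, NULL, NULL)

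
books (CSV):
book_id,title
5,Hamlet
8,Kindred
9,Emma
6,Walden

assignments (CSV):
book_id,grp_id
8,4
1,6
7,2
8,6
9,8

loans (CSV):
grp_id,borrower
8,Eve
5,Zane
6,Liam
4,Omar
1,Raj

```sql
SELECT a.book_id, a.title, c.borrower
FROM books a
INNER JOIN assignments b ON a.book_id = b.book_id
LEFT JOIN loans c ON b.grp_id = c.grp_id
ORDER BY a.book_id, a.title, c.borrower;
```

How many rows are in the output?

3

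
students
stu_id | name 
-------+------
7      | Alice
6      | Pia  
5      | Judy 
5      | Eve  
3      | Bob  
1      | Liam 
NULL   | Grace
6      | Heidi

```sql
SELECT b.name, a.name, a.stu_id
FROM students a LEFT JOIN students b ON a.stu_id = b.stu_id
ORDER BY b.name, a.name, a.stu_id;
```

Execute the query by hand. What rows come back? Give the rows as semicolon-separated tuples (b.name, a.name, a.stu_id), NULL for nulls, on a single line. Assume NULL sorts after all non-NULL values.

LEFT JOIN keeps every row from `students a`; unmatched rows get NULL for `students b`'s columns.
Matching on a.stu_id = b.stu_id. A NULL in a compared column never satisfies the condition.
Matched pairs: 11; unmatched a rows kept: 1.

(Alice, Alice, 7); (Bob, Bob, 3); (Eve, Eve, 5); (Eve, Judy, 5); (Heidi, Heidi, 6); (Heidi, Pia, 6); (Judy, Eve, 5); (Judy, Judy, 5); (Liam, Liam, 1); (Pia, Heidi, 6); (Pia, Pia, 6); (NULL, Grace, NULL)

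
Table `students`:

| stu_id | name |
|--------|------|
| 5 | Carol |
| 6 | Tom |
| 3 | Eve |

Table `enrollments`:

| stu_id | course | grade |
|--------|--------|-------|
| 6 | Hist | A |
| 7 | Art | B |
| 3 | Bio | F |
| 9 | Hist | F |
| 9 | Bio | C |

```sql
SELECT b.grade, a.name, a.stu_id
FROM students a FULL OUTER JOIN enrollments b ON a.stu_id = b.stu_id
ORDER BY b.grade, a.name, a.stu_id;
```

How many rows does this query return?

FULL OUTER JOIN keeps every row from both sides; unmatched rows get NULL for the other side's columns.
Matching on a.stu_id = b.stu_id.
- a[0] stu_id=5 → no match; kept with NULLs on the b side.
- a[1] stu_id=6 → 1 match(es) in b → 1 row(s).
- a[2] stu_id=3 → 1 match(es) in b → 1 row(s).
- plus 3 unmatched b row(s), each kept with NULL a columns.
Total: 2 matched + 4 padded = 6 rows.

6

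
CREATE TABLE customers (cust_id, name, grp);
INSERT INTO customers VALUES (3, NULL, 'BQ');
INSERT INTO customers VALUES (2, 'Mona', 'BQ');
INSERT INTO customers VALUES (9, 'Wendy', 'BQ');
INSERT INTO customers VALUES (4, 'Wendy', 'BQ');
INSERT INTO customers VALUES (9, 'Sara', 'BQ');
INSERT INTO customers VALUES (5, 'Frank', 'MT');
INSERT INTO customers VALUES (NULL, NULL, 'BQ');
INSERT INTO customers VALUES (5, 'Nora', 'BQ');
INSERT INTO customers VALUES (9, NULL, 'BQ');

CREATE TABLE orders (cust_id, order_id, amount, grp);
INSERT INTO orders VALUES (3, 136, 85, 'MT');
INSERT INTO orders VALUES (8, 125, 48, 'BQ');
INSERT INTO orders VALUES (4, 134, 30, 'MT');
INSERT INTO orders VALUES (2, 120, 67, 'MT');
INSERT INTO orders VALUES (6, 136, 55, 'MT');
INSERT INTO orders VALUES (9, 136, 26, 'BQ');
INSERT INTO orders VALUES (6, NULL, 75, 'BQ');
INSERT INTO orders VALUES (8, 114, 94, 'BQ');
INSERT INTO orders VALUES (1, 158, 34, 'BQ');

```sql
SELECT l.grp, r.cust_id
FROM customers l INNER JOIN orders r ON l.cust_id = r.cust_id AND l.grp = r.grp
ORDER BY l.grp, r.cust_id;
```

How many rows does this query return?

INNER JOIN keeps only pairs where the ON condition holds.
Matching on l.cust_id = r.cust_id AND l.grp = r.grp. A NULL in a compared column never satisfies the condition.
Matched pairs: 3.
Total: 3 rows.

3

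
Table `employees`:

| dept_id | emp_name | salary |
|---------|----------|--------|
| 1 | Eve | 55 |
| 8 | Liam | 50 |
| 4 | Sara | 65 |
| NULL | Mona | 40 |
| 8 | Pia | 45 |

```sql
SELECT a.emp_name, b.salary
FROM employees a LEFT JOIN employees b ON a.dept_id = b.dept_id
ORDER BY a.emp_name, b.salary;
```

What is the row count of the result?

LEFT JOIN keeps every row from `employees a`; unmatched rows get NULL for `employees b`'s columns.
Matching on a.dept_id = b.dept_id. A NULL in a compared column never satisfies the condition.
Matched pairs: 6; unmatched a rows kept: 1.
Total: 6 matched + 1 padded = 7 rows.

7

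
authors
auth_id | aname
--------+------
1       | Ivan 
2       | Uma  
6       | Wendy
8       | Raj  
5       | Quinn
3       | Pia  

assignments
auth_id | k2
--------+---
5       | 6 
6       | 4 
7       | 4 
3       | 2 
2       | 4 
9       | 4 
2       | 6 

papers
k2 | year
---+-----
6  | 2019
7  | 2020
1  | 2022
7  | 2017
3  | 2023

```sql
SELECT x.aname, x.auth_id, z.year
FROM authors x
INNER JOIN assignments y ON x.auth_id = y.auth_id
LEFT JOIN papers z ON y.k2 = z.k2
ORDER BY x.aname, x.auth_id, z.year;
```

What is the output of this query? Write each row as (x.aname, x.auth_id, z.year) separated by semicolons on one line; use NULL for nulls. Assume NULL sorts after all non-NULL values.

Joins associate left-to-right: authors INNER JOIN assignments on auth_id gives 5 intermediate row(s).
Then LEFT JOIN `papers z` on k2: each of those 5 rows is kept; rows whose y.k2 has no match in z get NULL for z's columns.

(Pia, 3, NULL); (Quinn, 5, 2019); (Uma, 2, 2019); (Uma, 2, NULL); (Wendy, 6, NULL)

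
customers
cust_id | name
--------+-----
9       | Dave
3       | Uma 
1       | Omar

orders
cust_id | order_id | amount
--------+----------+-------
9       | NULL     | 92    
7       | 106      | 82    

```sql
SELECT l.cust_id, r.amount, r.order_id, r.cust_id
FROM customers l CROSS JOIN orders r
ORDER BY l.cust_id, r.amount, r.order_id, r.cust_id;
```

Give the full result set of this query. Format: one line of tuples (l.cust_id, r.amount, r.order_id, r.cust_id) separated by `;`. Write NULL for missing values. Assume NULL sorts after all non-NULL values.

(1, 82, 106, 7); (1, 92, NULL, 9); (3, 82, 106, 7); (3, 92, NULL, 9); (9, 82, 106, 7); (9, 92, NULL, 9)

CROSS JOIN pairs every row of `customers` with every row of `orders`: 3 × 2 = 6 rows.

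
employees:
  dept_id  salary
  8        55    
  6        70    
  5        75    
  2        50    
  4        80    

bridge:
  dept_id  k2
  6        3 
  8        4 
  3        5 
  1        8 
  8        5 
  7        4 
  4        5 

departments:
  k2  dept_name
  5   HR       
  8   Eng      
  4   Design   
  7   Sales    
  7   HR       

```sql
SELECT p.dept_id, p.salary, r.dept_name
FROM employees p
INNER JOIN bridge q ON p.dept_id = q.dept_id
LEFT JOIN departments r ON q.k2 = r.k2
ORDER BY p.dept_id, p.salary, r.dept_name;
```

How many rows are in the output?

Step 1 — p INNER JOIN q on dept_id → 4 row(s).
Then LEFT JOIN `departments r` on k2: each of those 4 rows is kept; rows whose q.k2 has no match in r get NULL for r's columns.
Result: 4 row(s).

4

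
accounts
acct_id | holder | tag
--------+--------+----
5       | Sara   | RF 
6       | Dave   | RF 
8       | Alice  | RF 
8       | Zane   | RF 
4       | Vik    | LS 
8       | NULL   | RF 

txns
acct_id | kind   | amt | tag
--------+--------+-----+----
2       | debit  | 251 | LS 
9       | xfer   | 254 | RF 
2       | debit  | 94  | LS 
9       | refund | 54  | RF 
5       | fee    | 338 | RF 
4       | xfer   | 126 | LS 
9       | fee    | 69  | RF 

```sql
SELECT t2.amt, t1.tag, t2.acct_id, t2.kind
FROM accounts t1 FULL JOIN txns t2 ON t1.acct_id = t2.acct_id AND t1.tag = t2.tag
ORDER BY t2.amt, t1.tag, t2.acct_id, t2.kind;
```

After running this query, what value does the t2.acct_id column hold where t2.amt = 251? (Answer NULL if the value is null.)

FULL OUTER JOIN keeps every row from both sides; unmatched rows get NULL for the other side's columns.
Matching on t1.acct_id = t2.acct_id AND t1.tag = t2.tag.
- acct_id=5, tag=RF: 1 matching t2 row(s), so 1 row(s) emitted.
- acct_id=6, tag=RF: no t2 row matches, row kept with t2 columns NULL.
- acct_id=8, tag=RF: no t2 row matches, row kept with t2 columns NULL.
- acct_id=8, tag=RF: no t2 row matches, row kept with t2 columns NULL.
- acct_id=4, tag=LS: 1 matching t2 row(s), so 1 row(s) emitted.
- acct_id=8, tag=RF: no t2 row matches, row kept with t2 columns NULL.
- plus 5 unmatched t2 row(s), each kept with NULL t1 columns.

2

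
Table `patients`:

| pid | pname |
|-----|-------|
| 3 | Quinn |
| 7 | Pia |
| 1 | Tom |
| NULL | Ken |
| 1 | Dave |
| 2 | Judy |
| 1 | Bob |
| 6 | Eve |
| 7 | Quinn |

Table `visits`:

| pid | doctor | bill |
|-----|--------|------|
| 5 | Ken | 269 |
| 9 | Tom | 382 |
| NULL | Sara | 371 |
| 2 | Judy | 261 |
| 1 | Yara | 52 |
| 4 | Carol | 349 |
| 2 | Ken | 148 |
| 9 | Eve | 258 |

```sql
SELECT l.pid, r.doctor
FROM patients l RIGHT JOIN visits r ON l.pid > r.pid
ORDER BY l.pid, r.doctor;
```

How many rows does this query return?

RIGHT JOIN keeps every row from `visits`; unmatched rows get NULL for `patients`'s columns.
Matching on l.pid > r.pid. A NULL in a compared column never satisfies the condition.
Matched pairs: 19; unmatched r rows kept: 3.
Total: 19 matched + 3 padded = 22 rows.

22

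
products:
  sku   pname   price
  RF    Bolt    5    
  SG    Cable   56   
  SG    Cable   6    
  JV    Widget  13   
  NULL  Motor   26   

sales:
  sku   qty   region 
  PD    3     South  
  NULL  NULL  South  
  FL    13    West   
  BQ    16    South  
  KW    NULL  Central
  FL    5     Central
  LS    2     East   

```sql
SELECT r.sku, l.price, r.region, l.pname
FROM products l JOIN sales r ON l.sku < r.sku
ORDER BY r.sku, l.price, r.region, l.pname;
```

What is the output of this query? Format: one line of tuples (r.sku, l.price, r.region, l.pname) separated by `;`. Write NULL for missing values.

(KW, 13, Central, Widget); (LS, 13, East, Widget); (PD, 13, South, Widget)

INNER JOIN keeps only pairs where the ON condition holds.
Matching on l.sku < r.sku. A NULL in a compared column never satisfies the condition.
Matched pairs: 3.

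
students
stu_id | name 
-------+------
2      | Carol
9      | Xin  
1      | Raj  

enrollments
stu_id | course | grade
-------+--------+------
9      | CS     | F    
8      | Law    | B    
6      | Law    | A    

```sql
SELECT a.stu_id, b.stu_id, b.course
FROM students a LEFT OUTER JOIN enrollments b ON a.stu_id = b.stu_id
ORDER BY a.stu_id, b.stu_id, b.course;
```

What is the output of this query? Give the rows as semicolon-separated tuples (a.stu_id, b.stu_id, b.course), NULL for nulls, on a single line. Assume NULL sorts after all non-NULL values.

LEFT JOIN keeps every row from `students`; unmatched rows get NULL for `enrollments`'s columns.
Matching on a.stu_id = b.stu_id.
Matched pairs: 1; unmatched a rows kept: 2.

(1, NULL, NULL); (2, NULL, NULL); (9, 9, CS)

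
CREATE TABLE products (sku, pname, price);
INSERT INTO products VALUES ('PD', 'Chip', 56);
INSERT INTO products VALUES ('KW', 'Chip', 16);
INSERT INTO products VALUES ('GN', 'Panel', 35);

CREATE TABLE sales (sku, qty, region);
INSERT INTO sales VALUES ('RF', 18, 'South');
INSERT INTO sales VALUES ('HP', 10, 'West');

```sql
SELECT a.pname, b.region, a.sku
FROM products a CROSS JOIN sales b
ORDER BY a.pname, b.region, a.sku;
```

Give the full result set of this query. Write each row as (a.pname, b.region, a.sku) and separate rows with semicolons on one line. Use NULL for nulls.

(Chip, South, KW); (Chip, South, PD); (Chip, West, KW); (Chip, West, PD); (Panel, South, GN); (Panel, West, GN)

CROSS JOIN pairs every row of `products` with every row of `sales`: 3 × 2 = 6 rows.
After projecting and ordering:
a.pname | b.region | a.sku
Chip | South | KW
Chip | South | PD
Chip | West | KW
Chip | West | PD
Panel | South | GN
Panel | West | GN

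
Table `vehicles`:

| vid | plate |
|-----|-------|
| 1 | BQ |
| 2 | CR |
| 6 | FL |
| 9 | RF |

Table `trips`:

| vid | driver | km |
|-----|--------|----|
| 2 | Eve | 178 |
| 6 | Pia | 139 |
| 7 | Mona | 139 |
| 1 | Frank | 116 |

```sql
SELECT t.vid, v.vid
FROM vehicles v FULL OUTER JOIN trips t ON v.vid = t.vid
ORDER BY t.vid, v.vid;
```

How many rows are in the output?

5

FULL OUTER JOIN keeps every row from both sides; unmatched rows get NULL for the other side's columns.
Matching on v.vid = t.vid.
- v row (vid=1): matches 1 t row(s) → 1 output row(s).
- v row (vid=2): matches 1 t row(s) → 1 output row(s).
- v row (vid=6): matches 1 t row(s) → 1 output row(s).
- v row (vid=9): no match → kept, t columns NULL.
- plus 1 unmatched t row(s), each kept with NULL v columns.
Total: 3 matched + 2 padded = 5 rows.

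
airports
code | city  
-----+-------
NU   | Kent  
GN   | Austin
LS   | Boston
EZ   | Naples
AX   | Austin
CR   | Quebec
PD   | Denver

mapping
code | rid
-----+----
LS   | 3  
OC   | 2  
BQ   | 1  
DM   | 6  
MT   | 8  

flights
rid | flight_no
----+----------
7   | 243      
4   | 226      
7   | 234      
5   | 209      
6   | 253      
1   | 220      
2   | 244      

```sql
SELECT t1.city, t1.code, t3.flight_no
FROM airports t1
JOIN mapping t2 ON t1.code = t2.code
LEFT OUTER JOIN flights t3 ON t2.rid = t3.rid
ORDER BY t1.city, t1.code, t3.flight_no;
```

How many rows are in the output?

Evaluate left to right. First `airports t1 INNER JOIN mapping t2` on code: 1 row(s).
Then LEFT JOIN `flights t3` on rid: each of those 1 rows is kept; rows whose t2.rid has no match in t3 get NULL for t3's columns.
Result: 1 row(s).

1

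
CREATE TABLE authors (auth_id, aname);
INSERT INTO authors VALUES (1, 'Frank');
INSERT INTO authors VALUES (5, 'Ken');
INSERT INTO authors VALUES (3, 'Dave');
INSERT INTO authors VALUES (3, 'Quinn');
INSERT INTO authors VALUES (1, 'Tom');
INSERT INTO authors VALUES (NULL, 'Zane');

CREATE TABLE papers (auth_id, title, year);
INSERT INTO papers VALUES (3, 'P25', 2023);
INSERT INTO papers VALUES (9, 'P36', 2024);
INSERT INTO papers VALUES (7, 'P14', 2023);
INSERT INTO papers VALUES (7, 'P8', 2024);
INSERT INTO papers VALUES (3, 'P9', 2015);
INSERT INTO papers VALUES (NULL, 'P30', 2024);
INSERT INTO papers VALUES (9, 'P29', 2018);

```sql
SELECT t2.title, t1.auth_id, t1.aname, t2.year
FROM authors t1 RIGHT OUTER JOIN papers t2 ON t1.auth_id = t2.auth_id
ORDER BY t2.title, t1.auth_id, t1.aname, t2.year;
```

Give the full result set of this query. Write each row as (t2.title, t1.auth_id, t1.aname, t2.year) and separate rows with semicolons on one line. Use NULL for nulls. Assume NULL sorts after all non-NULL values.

(P14, NULL, NULL, 2023); (P25, 3, Dave, 2023); (P25, 3, Quinn, 2023); (P29, NULL, NULL, 2018); (P30, NULL, NULL, 2024); (P36, NULL, NULL, 2024); (P8, NULL, NULL, 2024); (P9, 3, Dave, 2015); (P9, 3, Quinn, 2015)

RIGHT JOIN keeps every row from `papers`; unmatched rows get NULL for `authors`'s columns.
Matching on t1.auth_id = t2.auth_id. A NULL in a compared column never satisfies the condition.
- t1 row (auth_id=1): no match.
- t1 row (auth_id=5): no match.
- t1 row (auth_id=3): matches 2 t2 row(s) → 2 output row(s).
- t1 row (auth_id=3): matches 2 t2 row(s) → 2 output row(s).
- t1 row (auth_id=1): no match.
- t1 row (auth_id=NULL): no match.
- plus 5 unmatched t2 row(s), each kept with NULL t1 columns.
After projecting and ordering:
t2.title | t1.auth_id | t1.aname | t2.year
P14 | NULL | NULL | 2023
P25 | 3 | Dave | 2023
P25 | 3 | Quinn | 2023
P29 | NULL | NULL | 2018
P30 | NULL | NULL | 2024
P36 | NULL | NULL | 2024
P8 | NULL | NULL | 2024
P9 | 3 | Dave | 2015
P9 | 3 | Quinn | 2015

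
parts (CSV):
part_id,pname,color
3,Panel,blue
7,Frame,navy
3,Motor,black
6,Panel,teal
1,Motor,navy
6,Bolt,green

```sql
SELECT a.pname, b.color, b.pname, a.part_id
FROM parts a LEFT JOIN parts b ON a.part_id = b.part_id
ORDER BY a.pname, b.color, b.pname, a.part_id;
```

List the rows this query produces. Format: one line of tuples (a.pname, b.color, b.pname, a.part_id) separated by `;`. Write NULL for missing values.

(Bolt, green, Bolt, 6); (Bolt, teal, Panel, 6); (Frame, navy, Frame, 7); (Motor, black, Motor, 3); (Motor, blue, Panel, 3); (Motor, navy, Motor, 1); (Panel, black, Motor, 3); (Panel, blue, Panel, 3); (Panel, green, Bolt, 6); (Panel, teal, Panel, 6)

LEFT JOIN keeps every row from `parts a`; unmatched rows get NULL for `parts b`'s columns.
Matching on a.part_id = b.part_id.
Matched pairs: 10; unmatched a rows kept: 0.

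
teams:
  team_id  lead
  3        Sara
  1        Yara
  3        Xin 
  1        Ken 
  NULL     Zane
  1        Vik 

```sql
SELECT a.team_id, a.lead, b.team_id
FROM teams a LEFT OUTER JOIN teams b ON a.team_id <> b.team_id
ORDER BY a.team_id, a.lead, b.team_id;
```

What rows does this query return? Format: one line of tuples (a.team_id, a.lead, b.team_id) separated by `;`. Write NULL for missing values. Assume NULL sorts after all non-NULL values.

(1, Ken, 3); (1, Ken, 3); (1, Vik, 3); (1, Vik, 3); (1, Yara, 3); (1, Yara, 3); (3, Sara, 1); (3, Sara, 1); (3, Sara, 1); (3, Xin, 1); (3, Xin, 1); (3, Xin, 1); (NULL, Zane, NULL)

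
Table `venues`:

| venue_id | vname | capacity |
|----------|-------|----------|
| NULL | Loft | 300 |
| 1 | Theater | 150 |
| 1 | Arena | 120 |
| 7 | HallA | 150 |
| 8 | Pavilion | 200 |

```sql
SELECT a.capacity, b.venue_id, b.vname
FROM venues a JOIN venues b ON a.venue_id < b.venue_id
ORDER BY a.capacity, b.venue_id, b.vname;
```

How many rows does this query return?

5

INNER JOIN keeps only pairs where the ON condition holds.
Matching on a.venue_id < b.venue_id. A NULL in a compared column never satisfies the condition.
- venue_id=NULL: no matching b row, dropped.
- venue_id=1: 2 matching b row(s), so 2 row(s) emitted.
- venue_id=1: 2 matching b row(s), so 2 row(s) emitted.
- venue_id=7: 1 matching b row(s), so 1 row(s) emitted.
- venue_id=8: no matching b row, dropped.
Total: 5 rows.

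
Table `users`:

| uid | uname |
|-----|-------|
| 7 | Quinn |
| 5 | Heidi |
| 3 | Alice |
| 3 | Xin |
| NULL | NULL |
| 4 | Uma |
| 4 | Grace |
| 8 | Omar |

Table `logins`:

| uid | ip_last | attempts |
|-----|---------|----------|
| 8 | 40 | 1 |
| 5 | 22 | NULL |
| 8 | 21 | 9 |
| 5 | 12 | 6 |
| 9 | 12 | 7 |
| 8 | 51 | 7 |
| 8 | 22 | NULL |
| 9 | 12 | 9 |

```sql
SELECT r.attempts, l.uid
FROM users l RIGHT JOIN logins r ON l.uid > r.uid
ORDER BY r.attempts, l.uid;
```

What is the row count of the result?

10

RIGHT JOIN keeps every row from `logins`; unmatched rows get NULL for `users`'s columns.
Matching on l.uid > r.uid. A NULL in a compared column never satisfies the condition.
Matched pairs: 4; unmatched r rows kept: 6.
Total: 4 matched + 6 padded = 10 rows.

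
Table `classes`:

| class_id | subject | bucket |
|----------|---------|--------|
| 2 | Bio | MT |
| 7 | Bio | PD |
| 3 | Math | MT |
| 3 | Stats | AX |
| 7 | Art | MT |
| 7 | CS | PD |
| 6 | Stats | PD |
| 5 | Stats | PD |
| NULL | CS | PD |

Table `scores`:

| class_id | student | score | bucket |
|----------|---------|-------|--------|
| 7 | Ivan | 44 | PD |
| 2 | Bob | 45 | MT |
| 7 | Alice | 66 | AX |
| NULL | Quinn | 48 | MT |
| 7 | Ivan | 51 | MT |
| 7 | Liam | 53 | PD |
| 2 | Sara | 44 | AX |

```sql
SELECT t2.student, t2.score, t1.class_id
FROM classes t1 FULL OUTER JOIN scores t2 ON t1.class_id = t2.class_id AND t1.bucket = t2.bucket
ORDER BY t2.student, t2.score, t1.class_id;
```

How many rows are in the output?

14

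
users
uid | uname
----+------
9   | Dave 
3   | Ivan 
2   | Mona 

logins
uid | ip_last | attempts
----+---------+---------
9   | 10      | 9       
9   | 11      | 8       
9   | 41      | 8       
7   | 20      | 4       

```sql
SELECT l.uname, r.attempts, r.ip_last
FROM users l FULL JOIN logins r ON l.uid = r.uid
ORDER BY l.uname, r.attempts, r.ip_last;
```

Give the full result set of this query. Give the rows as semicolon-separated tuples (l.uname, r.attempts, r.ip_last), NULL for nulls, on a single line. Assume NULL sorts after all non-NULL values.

(Dave, 8, 11); (Dave, 8, 41); (Dave, 9, 10); (Ivan, NULL, NULL); (Mona, NULL, NULL); (NULL, 4, 20)

FULL OUTER JOIN keeps every row from both sides; unmatched rows get NULL for the other side's columns.
Matching on l.uid = r.uid.
- l[0] uid=9 → 3 match(es) in r → 3 row(s).
- l[1] uid=3 → no match; kept with NULLs on the r side.
- l[2] uid=2 → no match; kept with NULLs on the r side.
- 1 row(s) from r found no l partner → padded with NULL.
After projecting and ordering:
l.uname | r.attempts | r.ip_last
Dave | 8 | 11
Dave | 8 | 41
Dave | 9 | 10
Ivan | NULL | NULL
Mona | NULL | NULL
NULL | 4 | 20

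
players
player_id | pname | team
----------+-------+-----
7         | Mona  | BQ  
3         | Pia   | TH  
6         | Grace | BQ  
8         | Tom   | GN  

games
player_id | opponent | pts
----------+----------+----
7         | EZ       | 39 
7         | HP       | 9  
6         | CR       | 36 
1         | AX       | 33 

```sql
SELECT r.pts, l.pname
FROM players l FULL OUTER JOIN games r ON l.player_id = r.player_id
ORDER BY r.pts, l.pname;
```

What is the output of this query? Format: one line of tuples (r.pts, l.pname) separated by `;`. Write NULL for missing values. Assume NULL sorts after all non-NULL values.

FULL OUTER JOIN keeps every row from both sides; unmatched rows get NULL for the other side's columns.
Matching on l.player_id = r.player_id.
- player_id=7: 2 matching r row(s), so 2 row(s) emitted.
- player_id=3: no r row matches, row kept with r columns NULL.
- player_id=6: 1 matching r row(s), so 1 row(s) emitted.
- player_id=8: no r row matches, row kept with r columns NULL.
- 1 r row(s) had no l match → kept, l columns NULL.
After projecting and ordering:
r.pts | l.pname
9 | Mona
33 | NULL
36 | Grace
39 | Mona
NULL | Pia
NULL | Tom

(9, Mona); (33, NULL); (36, Grace); (39, Mona); (NULL, Pia); (NULL, Tom)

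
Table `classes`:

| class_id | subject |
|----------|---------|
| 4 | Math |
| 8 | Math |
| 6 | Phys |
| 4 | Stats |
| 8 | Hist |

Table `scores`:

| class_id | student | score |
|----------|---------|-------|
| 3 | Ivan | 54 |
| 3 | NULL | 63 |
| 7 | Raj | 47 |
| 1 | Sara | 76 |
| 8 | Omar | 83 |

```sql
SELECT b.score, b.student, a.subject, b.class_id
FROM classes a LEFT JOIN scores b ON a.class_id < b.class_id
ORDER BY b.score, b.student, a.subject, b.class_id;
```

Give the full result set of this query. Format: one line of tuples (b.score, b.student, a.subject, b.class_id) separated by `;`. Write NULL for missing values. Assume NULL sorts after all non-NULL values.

(47, Raj, Math, 7); (47, Raj, Phys, 7); (47, Raj, Stats, 7); (83, Omar, Math, 8); (83, Omar, Phys, 8); (83, Omar, Stats, 8); (NULL, NULL, Hist, NULL); (NULL, NULL, Math, NULL)

LEFT JOIN keeps every row from `classes`; unmatched rows get NULL for `scores`'s columns.
Matching on a.class_id < b.class_id.
Matched pairs: 6; unmatched a rows kept: 2.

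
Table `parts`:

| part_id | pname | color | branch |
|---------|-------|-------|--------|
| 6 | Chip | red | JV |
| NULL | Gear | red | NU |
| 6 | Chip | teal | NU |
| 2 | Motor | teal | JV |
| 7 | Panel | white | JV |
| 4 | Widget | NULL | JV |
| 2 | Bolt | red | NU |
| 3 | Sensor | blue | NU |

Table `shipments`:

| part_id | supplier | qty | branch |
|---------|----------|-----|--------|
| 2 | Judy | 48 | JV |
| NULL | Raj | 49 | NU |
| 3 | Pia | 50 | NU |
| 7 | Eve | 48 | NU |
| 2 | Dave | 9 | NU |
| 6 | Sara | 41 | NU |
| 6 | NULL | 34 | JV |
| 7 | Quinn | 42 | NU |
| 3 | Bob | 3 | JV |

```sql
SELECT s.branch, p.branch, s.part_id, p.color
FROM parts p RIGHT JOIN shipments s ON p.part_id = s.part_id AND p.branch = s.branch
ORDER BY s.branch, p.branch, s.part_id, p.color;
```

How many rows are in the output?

RIGHT JOIN keeps every row from `shipments`; unmatched rows get NULL for `parts`'s columns.
Matching on p.part_id = s.part_id AND p.branch = s.branch. A NULL in a compared column never satisfies the condition.
- p[0] part_id=6, branch=JV → 1 match(es) in s → 1 row(s).
- p[1] part_id=NULL, branch=NU → no match.
- p[2] part_id=6, branch=NU → 1 match(es) in s → 1 row(s).
- p[3] part_id=2, branch=JV → 1 match(es) in s → 1 row(s).
- p[4] part_id=7, branch=JV → no match.
- p[5] part_id=4, branch=JV → no match.
- p[6] part_id=2, branch=NU → 1 match(es) in s → 1 row(s).
- p[7] part_id=3, branch=NU → 1 match(es) in s → 1 row(s).
- plus 4 unmatched s row(s), each kept with NULL p columns.
Total: 5 matched + 4 padded = 9 rows.

9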